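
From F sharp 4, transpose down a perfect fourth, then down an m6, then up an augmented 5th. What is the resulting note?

Down a perfect fourth from F#4: C#4 (5 semitones down).
C#4 down a minor sixth → E#3 (8 semitones).
E#3 up an augmented fifth → B##3 (8 semitones).

B double-sharp 3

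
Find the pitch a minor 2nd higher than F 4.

The second takes the letter from F up to G.
A minor second spans 1 semitone, so from F4 the target pitch is Gb4.

G flat 4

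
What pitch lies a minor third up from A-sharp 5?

The third takes the letter from A up to C.
Moving 3 semitones up from A#5 (the size of a minor third) reaches C#6.

C-sharp 6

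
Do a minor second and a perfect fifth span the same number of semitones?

1 semitone (minor second) vs 7 semitones (perfect fifth): not equal.

No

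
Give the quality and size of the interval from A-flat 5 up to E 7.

A12

A to E spans five letter names (A-B-C-D-E), plus an octave, so the interval is some kind of twelfth.
The perfect twelfth is 19 semitones; here we have 20, one semitone wider: augmented.
(Equivalently, a compound augmented fifth: an augmented fifth plus an octave.)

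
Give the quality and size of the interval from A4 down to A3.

P8

Descending from A4 to A3 is the same interval as ascending A3 to A4.
A to A is the same letter name, plus an octave: an octave.
The perfect octave spans 12 semitones, and A3 to A4 is exactly 12 semitones — so this is a perfect octave.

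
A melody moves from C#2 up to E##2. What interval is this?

augmented 3rd

C to E spans three letter names (C-D-E) — that makes it a third of some quality.
C#2 to E##2 spans 5 semitones — one semitone wider than the major third (4) — giving an augmented third.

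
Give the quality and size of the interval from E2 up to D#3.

major 7th

E to D spans seven letter names (E-F-G-A-B-C-D) — that makes it a seventh of some quality.
E2 to D#3 is 11 semitones, matching the major seventh exactly, so the quality is major.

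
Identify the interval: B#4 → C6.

B to C spans two letter names (B-C), plus an octave, so the interval is some kind of ninth.
The major ninth is 14 semitones; here we have 12, two semitones narrower: diminished.

diminished ninth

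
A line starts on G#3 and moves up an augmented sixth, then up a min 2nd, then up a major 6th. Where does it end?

An augmented sixth up from G#3 is E##4.
E##4 up a minor second → F##4 (1 semitone).
F##4 up a major sixth → D##5 (9 semitones).

D##5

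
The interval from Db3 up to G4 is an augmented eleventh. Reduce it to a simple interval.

Subtracting seven from the interval number removes an octave: 11 − 7 = 4.
That makes an augmented eleventh a compound augmented fourth — an octave plus an augmented fourth.

A4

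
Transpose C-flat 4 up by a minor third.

Counting three letter names up from C lands on E.
A minor third is 3 semitones; 3 semitones up from Cb4 gives Ebb4.

E-double-flat 4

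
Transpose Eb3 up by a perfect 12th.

Bb4

The twelfth's letter: E up five letter names plus an octave → B.
A perfect twelfth spans 19 semitones, so from Eb3 the target pitch is Bb4.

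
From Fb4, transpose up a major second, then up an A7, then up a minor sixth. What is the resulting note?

A major second up from Fb4 is Gb4.
Gb4 up an augmented seventh → F#5 (12 semitones).
A minor sixth up from F#5 is D6.

D6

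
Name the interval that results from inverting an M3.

m6

Inverted interval numbers add to nine, so a third pairs with a sixth (3 + 6 = 9).
The quality also flips — major becomes minor — giving a minor sixth.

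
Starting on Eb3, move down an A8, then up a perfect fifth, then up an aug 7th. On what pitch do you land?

A3

Eb3 down an augmented octave → Ebb2 (13 semitones).
A perfect fifth up from Ebb2 is Bbb2.
Up an augmented seventh from Bbb2: A3 (12 semitones up).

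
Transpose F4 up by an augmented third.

The third takes the letter from F up to A.
An augmented third spans 5 semitones, so from F4 the target pitch is A#4.

A#4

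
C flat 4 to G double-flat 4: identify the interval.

C to G spans five letter names (C-D-E-F-G): a fifth.
The perfect fifth is 7 semitones; here we have 6, one semitone narrower: diminished.

d5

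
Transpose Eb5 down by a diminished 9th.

Counting two letter names plus an octave down from E lands on D.
A diminished ninth is 12 semitones; 12 semitones down from Eb5 gives D#4.

D#4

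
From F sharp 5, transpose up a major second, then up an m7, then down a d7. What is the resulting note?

G double-sharp 5

Up a major second from F#5: G#5 (2 semitones up).
A minor seventh up from G#5 is F#6.
A diminished seventh down from F#6 is G##5.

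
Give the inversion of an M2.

Interval numbers invert to sum to nine: 2 + 7 = 9, so a second inverts to a seventh.
And major becomes minor under inversion, so we get a minor seventh.

m7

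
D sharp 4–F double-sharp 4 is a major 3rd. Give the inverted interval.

Inverted interval numbers add to nine, so a third pairs with a sixth (3 + 6 = 9).
And major becomes minor under inversion, so we get a minor sixth.

m6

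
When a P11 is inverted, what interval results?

P5

First reduce the compound perfect eleventh to its simple form, a perfect fourth.
The rule of nine gives the new number: 9 − 4 = 5, so a fourth becomes a fifth.
The quality also flips — perfect stays perfect — giving a perfect fifth.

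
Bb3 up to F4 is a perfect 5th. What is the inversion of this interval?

P4

Interval numbers invert to sum to nine: 5 + 4 = 9, so a fifth inverts to a fourth.
The quality also flips — perfect stays perfect — giving a perfect fourth.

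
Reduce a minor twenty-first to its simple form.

Take out 2 octaves (14 from the number): 21 − 14 = 7.
So a minor twenty-first is 2 octaves plus a minor seventh. The quality is unchanged.

minor 7th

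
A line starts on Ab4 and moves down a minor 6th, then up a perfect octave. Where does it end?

Down a minor sixth from Ab4: C4 (8 semitones down).
Up a perfect octave from C4: C5 (12 semitones up).

C5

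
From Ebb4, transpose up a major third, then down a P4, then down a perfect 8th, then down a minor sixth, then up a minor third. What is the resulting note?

A major third up from Ebb4 is Gb4.
A perfect fourth down from Gb4 is Db4.
Db4 down a perfect octave → Db3 (12 semitones).
Db3 down a minor sixth → F2 (8 semitones).
Up a minor third from F2: Ab2 (3 semitones up).

Ab2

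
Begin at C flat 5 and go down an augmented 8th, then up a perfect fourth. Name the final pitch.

F double-flat 4

Cb5 down an augmented octave → Cbb4 (13 semitones).
Up a perfect fourth from Cbb4: Fbb4 (5 semitones up).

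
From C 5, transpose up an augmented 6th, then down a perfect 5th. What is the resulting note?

D sharp 5

An augmented sixth up from C5 is A#5.
A#5 down a perfect fifth → D#5 (7 semitones).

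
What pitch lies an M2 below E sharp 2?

Two letter names down from E: D.
Moving 2 semitones down from E#2 (the size of a major second) reaches D#2.

D sharp 2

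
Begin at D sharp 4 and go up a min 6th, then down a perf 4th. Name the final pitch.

F sharp 4

A minor sixth up from D#4 is B4.
B4 down a perfect fourth → F#4 (5 semitones).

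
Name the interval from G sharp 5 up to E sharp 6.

major 6th

G to E spans six letter names (G-A-B-C-D-E), so the interval is some kind of sixth.
Counting semitones, G#5→E#6 is 9, which is the major sixth.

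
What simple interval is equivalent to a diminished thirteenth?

d6

Subtracting seven from the interval number removes an octave: 13 − 7 = 6.
That makes a diminished thirteenth a compound diminished sixth — an octave plus a diminished sixth.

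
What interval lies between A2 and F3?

minor sixth

A to F spans six letter names (A-B-C-D-E-F): a sixth.
At 8 semitones, A2→F3 falls one short of a major sixth: minor.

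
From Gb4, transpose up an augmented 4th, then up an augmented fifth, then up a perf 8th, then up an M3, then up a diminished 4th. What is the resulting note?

Gb4 up an augmented fourth → C5 (6 semitones).
C5 up an augmented fifth → G#5 (8 semitones).
Up a perfect octave from G#5: G#6 (12 semitones up).
G#6 up a major third → B#6 (4 semitones).
Up a diminished fourth from B#6: E7 (4 semitones up).

E7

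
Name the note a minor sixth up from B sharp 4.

G sharp 5

Counting six letter names up from B lands on G.
A minor sixth spans 8 semitones, so from B#4 the target pitch is G#5.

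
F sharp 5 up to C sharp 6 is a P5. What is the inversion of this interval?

perfect fourth

Interval numbers invert to sum to nine: 5 + 4 = 9, so a fifth inverts to a fourth.
Quality inverts too: perfect stays perfect. That makes the inversion a perfect fourth.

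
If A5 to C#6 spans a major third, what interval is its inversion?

minor sixth

The rule of nine gives the new number: 9 − 3 = 6, so a third becomes a sixth.
Quality inverts too: major becomes minor. That makes the inversion a minor sixth.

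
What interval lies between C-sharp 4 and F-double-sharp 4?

C to F spans four letter names (C-D-E-F): a fourth.
A perfect fourth would be 5 semitones; C#4 to F##4 is 6, one semitone wider, so the interval is augmented.

augmented fourth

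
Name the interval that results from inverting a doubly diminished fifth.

Inverted interval numbers add to nine, so a fifth pairs with a fourth (5 + 4 = 9).
Quality inverts too: doubly diminished becomes doubly augmented. That makes the inversion a doubly augmented fourth.

doubly augmented fourth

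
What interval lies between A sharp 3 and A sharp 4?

perfect octave

A to A is the same letter name, plus an octave: an octave.
Counting semitones, A#3→A#4 is 12, which is the perfect octave.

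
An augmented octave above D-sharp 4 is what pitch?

D-double-sharp 5

An octave keeps the letter name D, an octave up from D.
An augmented octave spans 13 semitones, so from D#4 the target pitch is D##5.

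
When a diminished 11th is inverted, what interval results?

First reduce the compound diminished eleventh to its simple form, a diminished fourth.
Interval numbers invert to sum to nine: 4 + 5 = 9, so a fourth inverts to a fifth.
And diminished becomes augmented under inversion, so we get an augmented fifth.

augmented 5th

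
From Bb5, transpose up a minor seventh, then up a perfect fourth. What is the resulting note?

Db7

Up a minor seventh from Bb5: Ab6 (10 semitones up).
Up a perfect fourth from Ab6: Db7 (5 semitones up).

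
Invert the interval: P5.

The rule of nine gives the new number: 9 − 5 = 4, so a fifth becomes a fourth.
Quality inverts too: perfect stays perfect. That makes the inversion a perfect fourth.

P4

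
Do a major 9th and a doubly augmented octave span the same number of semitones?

Yes

A major ninth = 14 semitones = a doubly augmented octave; enharmonically equal.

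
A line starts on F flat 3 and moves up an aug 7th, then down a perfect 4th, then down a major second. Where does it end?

A 3

An augmented seventh up from Fb3 is E4.
E4 down a perfect fourth → B3 (5 semitones).
A major second down from B3 is A3.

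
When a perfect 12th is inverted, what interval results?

First reduce the compound perfect twelfth to its simple form, a perfect fifth.
Inverted interval numbers add to nine, so a fifth pairs with a fourth (5 + 4 = 9).
The quality also flips — perfect stays perfect — giving a perfect fourth.

P4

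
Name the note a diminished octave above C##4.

For an octave the letter name doesn't change: still C, an octave up.
Moving 11 semitones up from C##4 (the size of a diminished octave) reaches C#5.

C#5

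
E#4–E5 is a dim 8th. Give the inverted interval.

Interval numbers invert to sum to nine: 8 + 1 = 9, so an octave inverts to a unison.
And diminished becomes augmented under inversion, so we get an augmented unison.

augmented 1st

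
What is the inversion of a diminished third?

augmented sixth

Interval numbers invert to sum to nine: 3 + 6 = 9, so a third inverts to a sixth.
The quality also flips — diminished becomes augmented — giving an augmented sixth.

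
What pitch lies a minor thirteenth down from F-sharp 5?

A-sharp 3

The thirteenth's letter: F down six letter names plus an octave → A.
A minor thirteenth spans 20 semitones, so from F#5 the target pitch is A#3.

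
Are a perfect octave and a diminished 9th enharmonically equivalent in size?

Both span 12 semitones: a perfect octave and a diminished ninth are the same chromatic distance.

Yes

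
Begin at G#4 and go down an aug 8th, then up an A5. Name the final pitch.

An augmented octave down from G#4 is G3.
G3 up an augmented fifth → D#4 (8 semitones).

D#4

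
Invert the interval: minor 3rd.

M6

The rule of nine gives the new number: 9 − 3 = 6, so a third becomes a sixth.
The quality also flips — minor becomes major — giving a major sixth.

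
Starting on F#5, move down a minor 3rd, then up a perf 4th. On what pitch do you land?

F#5 down a minor third → D#5 (3 semitones).
A perfect fourth up from D#5 is G#5.

G#5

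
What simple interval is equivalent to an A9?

Subtracting seven from the interval number removes an octave: 9 − 7 = 2.
That makes an augmented ninth a compound augmented second — an octave plus an augmented second.

A2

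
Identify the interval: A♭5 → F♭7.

A to F spans six letter names (A-B-C-D-E-F), plus an octave, so the interval is some kind of thirteenth.
A major thirteenth would be 21 semitones, but Ab5 to Fb7 is 20 — one semitone narrower, making it a minor thirteenth.
(Equivalently, a compound minor sixth: a minor sixth plus an octave.)

minor thirteenth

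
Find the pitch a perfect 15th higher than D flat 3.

For a fifteenth the letter name doesn't change: still D, two octaves up.
A perfect fifteenth spans 24 semitones, so from Db3 the target pitch is Db5.

D flat 5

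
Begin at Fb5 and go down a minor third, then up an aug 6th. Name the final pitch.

Down a minor third from Fb5: Db5 (3 semitones down).
An augmented sixth up from Db5 is B5.

B5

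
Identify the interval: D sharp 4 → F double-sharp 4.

major third

D to F spans three letter names (D-E-F), so the interval is some kind of third.
Counting semitones, D#4→F##4 is 4, which is the major third.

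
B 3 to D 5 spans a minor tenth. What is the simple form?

Take out an octave (7 from the number): 10 − 7 = 3.
That makes a minor tenth a compound minor third — an octave plus a minor third.

m3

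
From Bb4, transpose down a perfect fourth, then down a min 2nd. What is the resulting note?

E4

A perfect fourth down from Bb4 is F4.
A minor second down from F4 is E4.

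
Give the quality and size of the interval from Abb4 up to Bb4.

augmented second

A to B spans two letter names (A-B) — that makes it a second of some quality.
The major second is 2 semitones; here we have 3, one semitone wider: augmented.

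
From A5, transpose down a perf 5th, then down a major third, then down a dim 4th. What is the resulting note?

A5 down a perfect fifth → D5 (7 semitones).
Down a major third from D5: Bb4 (4 semitones down).
Down a diminished fourth from Bb4: F#4 (4 semitones down).

F#4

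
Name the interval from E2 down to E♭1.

Descending from E2 to Eb1 is the same interval as ascending Eb1 to E2.
E to E is the same letter name, plus an octave — that makes it an octave of some quality.
The perfect octave is 12 semitones; here we have 13, one semitone wider: augmented.

augmented 8th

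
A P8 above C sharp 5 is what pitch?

An octave keeps the letter name C, an octave up from C.
A perfect octave spans 12 semitones, so from C#5 the target pitch is C#6.

C sharp 6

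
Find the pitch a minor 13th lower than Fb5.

Six letters down from F (plus an octave) reaches A.
A minor thirteenth is 20 semitones; 20 semitones down from Fb5 gives Ab3.

Ab3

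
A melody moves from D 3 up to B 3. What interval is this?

D to B spans six letter names (D-E-F-G-A-B): a sixth.
The major sixth spans 9 semitones, and D3 to B3 is exactly 9 semitones — so this is a major sixth.

major 6th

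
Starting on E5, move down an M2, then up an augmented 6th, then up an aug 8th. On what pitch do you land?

B##6

Down a major second from E5: D5 (2 semitones down).
An augmented sixth up from D5 is B#5.
Up an augmented octave from B#5: B##6 (13 semitones up).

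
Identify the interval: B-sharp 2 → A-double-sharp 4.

B to A spans seven letter names (B-C-D-E-F-G-A), plus an octave: a fourteenth.
B#2 to A##4 is 23 semitones, matching the major fourteenth exactly, so the quality is major.
(Equivalently, a compound major seventh: a major seventh plus an octave.)

major fourteenth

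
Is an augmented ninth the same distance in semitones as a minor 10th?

An augmented ninth spans 15 semitones, and a minor tenth also spans 15 semitones — they're enharmonic.

Yes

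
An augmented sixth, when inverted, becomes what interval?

Interval numbers invert to sum to nine: 6 + 3 = 9, so a sixth inverts to a third.
The quality also flips — augmented becomes diminished — giving a diminished third.

diminished third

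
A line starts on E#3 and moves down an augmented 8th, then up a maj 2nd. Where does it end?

F#2

Down an augmented octave from E#3: E2 (13 semitones down).
A major second up from E2 is F#2.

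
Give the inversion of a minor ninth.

major seventh

First reduce the compound minor ninth to its simple form, a minor second.
Inverted interval numbers add to nine, so a second pairs with a seventh (2 + 7 = 9).
The quality also flips — minor becomes major — giving a major seventh.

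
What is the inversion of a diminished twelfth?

First reduce the compound diminished twelfth to its simple form, a diminished fifth.
The rule of nine gives the new number: 9 − 5 = 4, so a fifth becomes a fourth.
And diminished becomes augmented under inversion, so we get an augmented fourth.

augmented fourth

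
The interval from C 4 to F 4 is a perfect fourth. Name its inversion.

Interval numbers invert to sum to nine: 4 + 5 = 9, so a fourth inverts to a fifth.
And perfect stays perfect under inversion, so we get a perfect fifth.

perfect 5th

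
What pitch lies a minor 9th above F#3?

G4

Two letters up from F (plus an octave) reaches G.
A minor ninth spans 13 semitones, so from F#3 the target pitch is G4.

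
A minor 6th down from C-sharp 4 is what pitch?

E-sharp 3

Six letter names down from C: E.
A minor sixth is 8 semitones; 8 semitones down from C#4 gives E#3.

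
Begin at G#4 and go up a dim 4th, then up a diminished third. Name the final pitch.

A diminished fourth up from G#4 is C5.
A diminished third up from C5 is Ebb5.

Ebb5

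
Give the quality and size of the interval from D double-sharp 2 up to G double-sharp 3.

perfect eleventh

D to G spans four letter names (D-E-F-G), plus an octave: an eleventh.
D##2 to G##3 is 17 semitones, matching the perfect eleventh exactly, so the quality is perfect.
(Equivalently, a compound perfect fourth: a perfect fourth plus an octave.)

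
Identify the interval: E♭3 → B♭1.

Descending from Eb3 to Bb1 is the same interval as ascending Bb1 to Eb3.
B to E spans four letter names (B-C-D-E), plus an octave: an eleventh.
Counting semitones, Bb1→Eb3 is 17, which is the perfect eleventh.
(Equivalently, a compound perfect fourth: a perfect fourth plus an octave.)

perfect eleventh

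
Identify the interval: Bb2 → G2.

Descending from Bb2 to G2 is the same interval as ascending G2 to Bb2.
G to B spans three letter names (G-A-B), so the interval is some kind of third.
A major third would be 4 semitones, but G2 to Bb2 is 3 — one semitone narrower, making it a minor third.

m3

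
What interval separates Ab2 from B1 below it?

d7

Descending from Ab2 to B1 is the same interval as ascending B1 to Ab2.
B to A spans seven letter names (B-C-D-E-F-G-A): a seventh.
The major seventh is 11 semitones; here we have 9, two semitones narrower: diminished.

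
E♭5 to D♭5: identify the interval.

M2

Descending from Eb5 to Db5 is the same interval as ascending Db5 to Eb5.
D to E spans two letter names (D-E) — that makes it a second of some quality.
The major second spans 2 semitones, and Db5 to Eb5 is exactly 2 semitones — so this is a major second.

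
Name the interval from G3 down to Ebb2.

augmented tenth

Descending from G3 to Ebb2 is the same interval as ascending Ebb2 to G3.
E to G spans three letter names (E-F-G), plus an octave, so the interval is some kind of tenth.
A major tenth would be 16 semitones; Ebb2 to G3 is 17, one semitone wider, so the interval is augmented.
(Equivalently, a compound augmented third: an augmented third plus an octave.)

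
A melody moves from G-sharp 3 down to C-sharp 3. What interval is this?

Descending from G#3 to C#3 is the same interval as ascending C#3 to G#3.
C to G spans five letter names (C-D-E-F-G) — that makes it a fifth of some quality.
C#3 to G#3 is 7 semitones, matching the perfect fifth exactly, so the quality is perfect.

perfect fifth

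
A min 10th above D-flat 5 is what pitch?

The tenth's letter: D up three letter names plus an octave → F.
A minor tenth is 15 semitones; 15 semitones up from Db5 gives Fb6.

F-flat 6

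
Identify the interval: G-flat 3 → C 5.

augmented eleventh

G to C spans four letter names (G-A-B-C), plus an octave, so the interval is some kind of eleventh.
Gb3 to C5 spans 18 semitones — one semitone wider than the perfect eleventh (17) — giving an augmented eleventh.
(Equivalently, a compound augmented fourth: an augmented fourth plus an octave.)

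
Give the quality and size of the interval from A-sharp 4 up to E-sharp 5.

P5

A to E spans five letter names (A-B-C-D-E): a fifth.
Counting semitones, A#4→E#5 is 7, which is the perfect fifth.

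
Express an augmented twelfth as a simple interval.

Each octave removed subtracts seven from the number: 12 − 7 = 5.
Quality carries through unchanged, so the simple form is an augmented fifth.

augmented fifth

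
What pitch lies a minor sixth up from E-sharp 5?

C-sharp 6

Counting six letter names up from E lands on C.
A minor sixth spans 8 semitones, so from E#5 the target pitch is C#6.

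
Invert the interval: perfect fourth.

perfect 5th

The rule of nine gives the new number: 9 − 4 = 5, so a fourth becomes a fifth.
Quality inverts too: perfect stays perfect. That makes the inversion a perfect fifth.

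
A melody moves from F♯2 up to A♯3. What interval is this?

F to A spans three letter names (F-G-A), plus an octave, so the interval is some kind of tenth.
Counting semitones, F#2→A#3 is 16, which is the major tenth.
(Equivalently, a compound major third: a major third plus an octave.)

major 10th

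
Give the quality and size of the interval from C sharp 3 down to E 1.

Descending from C#3 to E1 is the same interval as ascending E1 to C#3.
E to C spans six letter names (E-F-G-A-B-C), plus an octave: a thirteenth.
Counting semitones, E1→C#3 is 21, which is the major thirteenth.
(Equivalently, a compound major sixth: a major sixth plus an octave.)

major thirteenth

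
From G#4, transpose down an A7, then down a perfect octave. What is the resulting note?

Down an augmented seventh from G#4: Ab3 (12 semitones down).
A perfect octave down from Ab3 is Ab2.

Ab2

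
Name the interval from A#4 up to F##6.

A to F spans six letter names (A-B-C-D-E-F), plus an octave — that makes it a thirteenth of some quality.
The major thirteenth spans 21 semitones, and A#4 to F##6 is exactly 21 semitones — so this is a major thirteenth.
(Equivalently, a compound major sixth: a major sixth plus an octave.)

major 13th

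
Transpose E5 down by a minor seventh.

F#4

Counting seven letter names down from E lands on F.
Moving 10 semitones down from E5 (the size of a minor seventh) reaches F#4.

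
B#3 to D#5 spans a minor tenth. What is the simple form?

Subtracting seven from the interval number removes an octave: 10 − 7 = 3.
That makes a minor tenth a compound minor third — an octave plus a minor third.

minor third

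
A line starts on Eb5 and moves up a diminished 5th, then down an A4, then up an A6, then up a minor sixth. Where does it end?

Bbb6

Eb5 up a diminished fifth → Bbb5 (6 semitones).
An augmented fourth down from Bbb5 is Fbb5.
Fbb5 up an augmented sixth → Db6 (10 semitones).
Up a minor sixth from Db6: Bbb6 (8 semitones up).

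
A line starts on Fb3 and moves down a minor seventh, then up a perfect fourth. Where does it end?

Cb3

Fb3 down a minor seventh → Gb2 (10 semitones).
Gb2 up a perfect fourth → Cb3 (5 semitones).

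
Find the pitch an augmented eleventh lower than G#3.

Four letters down from G (plus an octave) reaches D.
Moving 18 semitones down from G#3 (the size of an augmented eleventh) reaches D2.

D2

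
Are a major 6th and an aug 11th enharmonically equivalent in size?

A major sixth spans 9 semitones; an augmented eleventh spans 18 semitones. They differ by 9.

No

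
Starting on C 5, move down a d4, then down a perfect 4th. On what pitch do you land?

Down a diminished fourth from C5: G#4 (4 semitones down).
Down a perfect fourth from G#4: D#4 (5 semitones down).

D sharp 4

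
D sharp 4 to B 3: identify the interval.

Descending from D#4 to B3 is the same interval as ascending B3 to D#4.
B to D spans three letter names (B-C-D): a third.
The major third spans 4 semitones, and B3 to D#4 is exactly 4 semitones — so this is a major third.

major 3rd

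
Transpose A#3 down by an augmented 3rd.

Counting three letter names down from A lands on F.
An augmented third spans 5 semitones, so from A#3 the target pitch is F3.

F3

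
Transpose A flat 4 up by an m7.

Counting seven letter names up from A lands on G.
A minor seventh spans 10 semitones, so from Ab4 the target pitch is Gb5.

G flat 5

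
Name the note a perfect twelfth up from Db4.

The twelfth's letter: D up five letter names plus an octave → A.
A perfect twelfth spans 19 semitones, so from Db4 the target pitch is Ab5.

Ab5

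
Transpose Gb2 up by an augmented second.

A2

Two letter names up from G: A.
An augmented second is 3 semitones; 3 semitones up from Gb2 gives A2.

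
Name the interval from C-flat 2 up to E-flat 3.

C to E spans three letter names (C-D-E), plus an octave — that makes it a tenth of some quality.
Cb2 to Eb3 is 16 semitones, matching the major tenth exactly, so the quality is major.
(Equivalently, a compound major third: a major third plus an octave.)

major tenth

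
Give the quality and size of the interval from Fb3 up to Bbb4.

F to B spans four letter names (F-G-A-B), plus an octave: an eleventh.
Counting semitones, Fb3→Bbb4 is 17, which is the perfect eleventh.
(Equivalently, a compound perfect fourth: a perfect fourth plus an octave.)

perfect 11th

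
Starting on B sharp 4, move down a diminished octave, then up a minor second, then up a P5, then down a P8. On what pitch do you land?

Down a diminished octave from B#4: B##3 (11 semitones down).
Up a minor second from B##3: C##4 (1 semitone up).
A perfect fifth up from C##4 is G##4.
G##4 down a perfect octave → G##3 (12 semitones).

G double-sharp 3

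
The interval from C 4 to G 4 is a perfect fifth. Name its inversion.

P4

Interval numbers invert to sum to nine: 5 + 4 = 9, so a fifth inverts to a fourth.
Quality inverts too: perfect stays perfect. That makes the inversion a perfect fourth.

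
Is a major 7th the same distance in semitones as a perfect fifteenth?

No

11 semitones (major seventh) vs 24 semitones (perfect fifteenth): not equal.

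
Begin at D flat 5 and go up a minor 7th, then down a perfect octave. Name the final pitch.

Up a minor seventh from Db5: Cb6 (10 semitones up).
Down a perfect octave from Cb6: Cb5 (12 semitones down).

C flat 5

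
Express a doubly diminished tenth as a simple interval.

Take out an octave (7 from the number): 10 − 7 = 3.
Quality carries through unchanged, so the simple form is a doubly diminished third.

doubly diminished third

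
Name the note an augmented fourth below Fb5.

Cbb5

The fourth takes the letter from F down to C.
An augmented fourth spans 6 semitones, so from Fb5 the target pitch is Cbb5.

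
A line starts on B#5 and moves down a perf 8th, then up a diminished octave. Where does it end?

B5

B#5 down a perfect octave → B#4 (12 semitones).
B#4 up a diminished octave → B5 (11 semitones).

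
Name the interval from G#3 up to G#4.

perfect octave

G to G is the same letter name, plus an octave, so the interval is some kind of octave.
G#3 to G#4 is 12 semitones, matching the perfect octave exactly, so the quality is perfect.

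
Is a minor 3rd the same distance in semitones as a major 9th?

No

A minor third is 3 semitones but a major ninth is 14 semitones — different sizes.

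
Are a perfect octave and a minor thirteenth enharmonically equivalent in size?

No

A perfect octave is 12 semitones but a minor thirteenth is 20 semitones — different sizes.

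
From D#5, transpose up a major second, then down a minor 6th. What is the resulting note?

G##4

Up a major second from D#5: E#5 (2 semitones up).
Down a minor sixth from E#5: G##4 (8 semitones down).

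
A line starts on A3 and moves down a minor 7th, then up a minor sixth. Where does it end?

G3

Down a minor seventh from A3: B2 (10 semitones down).
B2 up a minor sixth → G3 (8 semitones).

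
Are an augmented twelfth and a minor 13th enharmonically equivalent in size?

Yes

An augmented twelfth = 20 semitones = a minor thirteenth; enharmonically equal.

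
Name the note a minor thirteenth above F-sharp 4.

D 6

Counting six letter names plus an octave up from F lands on D.
A minor thirteenth spans 20 semitones, so from F#4 the target pitch is D6.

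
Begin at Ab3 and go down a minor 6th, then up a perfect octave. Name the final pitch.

C4

A minor sixth down from Ab3 is C3.
C3 up a perfect octave → C4 (12 semitones).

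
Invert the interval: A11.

diminished 5th

First reduce the compound augmented eleventh to its simple form, an augmented fourth.
The rule of nine gives the new number: 9 − 4 = 5, so a fourth becomes a fifth.
And augmented becomes diminished under inversion, so we get a diminished fifth.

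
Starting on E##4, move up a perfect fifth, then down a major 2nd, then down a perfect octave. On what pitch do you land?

A##3

Up a perfect fifth from E##4: B##4 (7 semitones up).
Down a major second from B##4: A##4 (2 semitones down).
Down a perfect octave from A##4: A##3 (12 semitones down).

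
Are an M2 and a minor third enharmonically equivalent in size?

No

2 semitones (major second) vs 3 semitones (minor third): not equal.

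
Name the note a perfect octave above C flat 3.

C flat 4

The letter stays C (same as the start), shifted an octave up.
Moving 12 semitones up from Cb3 (the size of a perfect octave) reaches Cb4.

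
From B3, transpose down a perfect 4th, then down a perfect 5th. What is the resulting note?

Down a perfect fourth from B3: F#3 (5 semitones down).
F#3 down a perfect fifth → B2 (7 semitones).

B2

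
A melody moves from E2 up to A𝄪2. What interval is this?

doubly augmented fourth

E to A spans four letter names (E-F-G-A): a fourth.
The perfect fourth is 5 semitones; here we have 7, two semitones wider: doubly augmented.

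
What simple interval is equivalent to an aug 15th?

Take out an octave (7 from the number): 15 − 7 = 8.
Quality carries through unchanged, so the simple form is an augmented octave.

augmented 8th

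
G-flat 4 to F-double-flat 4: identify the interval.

A2

Descending from Gb4 to Fbb4 is the same interval as ascending Fbb4 to Gb4.
F to G spans two letter names (F-G): a second.
A major second would be 2 semitones; Fbb4 to Gb4 is 3, one semitone wider, so the interval is augmented.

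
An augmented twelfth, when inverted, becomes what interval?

d4

First reduce the compound augmented twelfth to its simple form, an augmented fifth.
Inverted interval numbers add to nine, so a fifth pairs with a fourth (5 + 4 = 9).
The quality also flips — augmented becomes diminished — giving a diminished fourth.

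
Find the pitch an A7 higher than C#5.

B##5

Seven letter names up from C: B.
An augmented seventh spans 12 semitones, so from C#5 the target pitch is B##5.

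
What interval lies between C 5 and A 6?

C to A spans six letter names (C-D-E-F-G-A), plus an octave: a thirteenth.
The major thirteenth spans 21 semitones, and C5 to A6 is exactly 21 semitones — so this is a major thirteenth.
(Equivalently, a compound major sixth: a major sixth plus an octave.)

M13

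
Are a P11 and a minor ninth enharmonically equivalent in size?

A perfect eleventh is 17 semitones but a minor ninth is 13 semitones — different sizes.

No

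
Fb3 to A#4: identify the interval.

doubly augmented tenth

F to A spans three letter names (F-G-A), plus an octave: a tenth.
Fb3 to A#4 spans 18 semitones — two semitones wider than the major tenth (16) — giving a doubly augmented tenth.
(Equivalently, a compound doubly augmented third: a doubly augmented third plus an octave.)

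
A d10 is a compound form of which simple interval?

Each octave removed subtracts seven from the number: 10 − 7 = 3.
So a diminished tenth is an octave plus a diminished third. The quality is unchanged.

diminished 3rd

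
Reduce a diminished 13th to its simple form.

d6

Subtracting seven from the interval number removes an octave: 13 − 7 = 6.
Quality carries through unchanged, so the simple form is a diminished sixth.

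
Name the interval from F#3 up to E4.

m7

F to E spans seven letter names (F-G-A-B-C-D-E) — that makes it a seventh of some quality.
At 10 semitones, F#3→E4 falls one short of a major seventh: minor.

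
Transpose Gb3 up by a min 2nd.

Abb3

Counting two letter names up from G lands on A.
Moving 1 semitone up from Gb3 (the size of a minor second) reaches Abb3.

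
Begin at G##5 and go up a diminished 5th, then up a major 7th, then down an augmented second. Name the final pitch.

G##5 up a diminished fifth → D#6 (6 semitones).
Up a major seventh from D#6: C##7 (11 semitones up).
An augmented second down from C##7 is B6.

B6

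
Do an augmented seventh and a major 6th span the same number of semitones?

An augmented seventh spans 12 semitones; a major sixth spans 9 semitones. They differ by 3.

No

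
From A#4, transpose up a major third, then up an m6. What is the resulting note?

A#4 up a major third → C##5 (4 semitones).
A minor sixth up from C##5 is A#5.

A#5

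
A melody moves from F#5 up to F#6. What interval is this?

perfect octave

F to F is the same letter name, plus an octave, so the interval is some kind of octave.
F#5 to F#6 is 12 semitones, matching the perfect octave exactly, so the quality is perfect.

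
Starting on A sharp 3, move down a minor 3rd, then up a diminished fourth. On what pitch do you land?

B 3

A minor third down from A#3 is F##3.
A diminished fourth up from F##3 is B3.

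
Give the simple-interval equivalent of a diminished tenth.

Take out an octave (7 from the number): 10 − 7 = 3.
That makes a diminished tenth a compound diminished third — an octave plus a diminished third.

d3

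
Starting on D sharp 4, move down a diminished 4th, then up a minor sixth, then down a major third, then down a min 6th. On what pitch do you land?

F double-sharp 3

Down a diminished fourth from D#4: A##3 (4 semitones down).
A##3 up a minor sixth → F##4 (8 semitones).
Down a major third from F##4: D#4 (4 semitones down).
A minor sixth down from D#4 is F##3.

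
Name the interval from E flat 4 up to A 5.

E to A spans four letter names (E-F-G-A), plus an octave — that makes it an eleventh of some quality.
A perfect eleventh would be 17 semitones; Eb4 to A5 is 18, one semitone wider, so the interval is augmented.
(Equivalently, a compound augmented fourth: an augmented fourth plus an octave.)

A11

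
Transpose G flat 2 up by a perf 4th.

Counting four letter names up from G lands on C.
A perfect fourth spans 5 semitones, so from Gb2 the target pitch is Cb3.

C flat 3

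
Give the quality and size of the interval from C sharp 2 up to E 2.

minor third

C to E spans three letter names (C-D-E): a third.
A major third would be 4 semitones, but C#2 to E2 is 3 — one semitone narrower, making it a minor third.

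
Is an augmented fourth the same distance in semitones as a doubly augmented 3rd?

Both span 6 semitones: an augmented fourth and a doubly augmented third are the same chromatic distance.

Yes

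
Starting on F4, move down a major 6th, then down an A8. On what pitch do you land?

A major sixth down from F4 is Ab3.
Ab3 down an augmented octave → Abb2 (13 semitones).

Abb2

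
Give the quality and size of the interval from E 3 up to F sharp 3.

major 2nd

E to F spans two letter names (E-F): a second.
Counting semitones, E3→F#3 is 2, which is the major second.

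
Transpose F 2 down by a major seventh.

G flat 1

Seven letter names down from F: G.
A major seventh is 11 semitones; 11 semitones down from F2 gives Gb1.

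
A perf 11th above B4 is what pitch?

E6

The eleventh's letter: B up four letter names plus an octave → E.
A perfect eleventh is 17 semitones; 17 semitones up from B4 gives E6.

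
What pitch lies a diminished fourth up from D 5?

Four letter names up from D: G.
Moving 4 semitones up from D5 (the size of a diminished fourth) reaches Gb5.

G flat 5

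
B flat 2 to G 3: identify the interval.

B to G spans six letter names (B-C-D-E-F-G): a sixth.
Counting semitones, Bb2→G3 is 9, which is the major sixth.

major 6th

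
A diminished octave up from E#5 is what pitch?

E6

The letter stays E (same as the start), shifted an octave up.
A diminished octave spans 11 semitones, so from E#5 the target pitch is E6.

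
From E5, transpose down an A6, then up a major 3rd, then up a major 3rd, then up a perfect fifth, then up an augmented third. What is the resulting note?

Down an augmented sixth from E5: Gb4 (10 semitones down).
A major third up from Gb4 is Bb4.
Bb4 up a major third → D5 (4 semitones).
Up a perfect fifth from D5: A5 (7 semitones up).
A5 up an augmented third → C##6 (5 semitones).

C##6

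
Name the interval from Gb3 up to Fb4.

m7

G to F spans seven letter names (G-A-B-C-D-E-F), so the interval is some kind of seventh.
A major seventh would be 11 semitones, but Gb3 to Fb4 is 10 — one semitone narrower, making it a minor seventh.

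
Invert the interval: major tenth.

First reduce the compound major tenth to its simple form, a major third.
Interval numbers invert to sum to nine: 3 + 6 = 9, so a third inverts to a sixth.
And major becomes minor under inversion, so we get a minor sixth.

minor 6th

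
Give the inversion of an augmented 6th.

d3

Inverted interval numbers add to nine, so a sixth pairs with a third (6 + 3 = 9).
The quality also flips — augmented becomes diminished — giving a diminished third.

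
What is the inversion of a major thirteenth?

First reduce the compound major thirteenth to its simple form, a major sixth.
Interval numbers invert to sum to nine: 6 + 3 = 9, so a sixth inverts to a third.
The quality also flips — major becomes minor — giving a minor third.

minor 3rd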